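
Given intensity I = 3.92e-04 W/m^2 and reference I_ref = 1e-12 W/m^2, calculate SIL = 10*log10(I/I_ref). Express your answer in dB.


I / I_ref = 3.92e-04 / 1e-12 = 3.92e+08
SIL = 10 * log10(3.92e+08) = 85.933 dB


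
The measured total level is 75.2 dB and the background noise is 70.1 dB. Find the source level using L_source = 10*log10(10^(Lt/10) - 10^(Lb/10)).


10^(75.2/10) = 3.31131e+07
10^(70.1/10) = 1.02329e+07
Difference = 3.31131e+07 - 1.02329e+07 = 2.28802e+07
L_source = 10*log10(2.28802e+07) = 73.595 dB


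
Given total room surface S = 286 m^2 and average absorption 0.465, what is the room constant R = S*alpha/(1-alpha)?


R = 286 * 0.465 / (1 - 0.465) = 248.58 m^2


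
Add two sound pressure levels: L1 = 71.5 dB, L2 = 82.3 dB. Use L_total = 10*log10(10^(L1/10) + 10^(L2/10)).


10^(71.5/10) = 1.41254e+07
10^(82.3/10) = 1.69824e+08
Sum = 1.41254e+07 + 1.69824e+08 = 1.83949e+08
L_total = 10*log10(1.83949e+08) = 82.647 dB


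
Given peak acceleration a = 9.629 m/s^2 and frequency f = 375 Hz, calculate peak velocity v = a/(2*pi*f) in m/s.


omega = 2*pi*f = 2*pi*375 = 2356.19 rad/s
v = a / omega = 9.629 / 2356.19 = 0.0040867 m/s


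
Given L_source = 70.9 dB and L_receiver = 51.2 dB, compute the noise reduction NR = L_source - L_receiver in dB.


NR = L_source - L_receiver (difference between source and receiving room levels)
NR = 70.9 - 51.2 = 19.7 dB


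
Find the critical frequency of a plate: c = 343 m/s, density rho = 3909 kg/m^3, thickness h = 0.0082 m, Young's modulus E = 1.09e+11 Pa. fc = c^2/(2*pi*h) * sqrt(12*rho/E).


12*rho/E = 12*3909/1.09e+11 = 4.30349e-07
sqrt(12*rho/E) = sqrt(4.30349e-07) = 0.00065601
c^2/(2*pi*h) = 343^2/(2*pi*0.0082) = 2.28347e+06
fc = 2.28347e+06 * 0.00065601 = 1498 Hz


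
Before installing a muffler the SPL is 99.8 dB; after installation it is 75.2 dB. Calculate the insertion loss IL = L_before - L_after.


Insertion loss = SPL without muffler - SPL with muffler
IL = 99.8 - 75.2 = 24.6 dB


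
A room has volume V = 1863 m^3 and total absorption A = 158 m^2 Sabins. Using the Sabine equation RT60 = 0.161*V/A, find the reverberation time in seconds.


RT60 = 0.161 * 1863 / 158 = 1.8984 s


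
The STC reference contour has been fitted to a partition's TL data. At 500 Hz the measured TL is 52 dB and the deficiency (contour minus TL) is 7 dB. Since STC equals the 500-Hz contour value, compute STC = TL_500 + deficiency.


By ASTM E413, STC = value of the fitted reference contour at 500 Hz.
Contour value at 500 Hz = TL_500 + deficiency = 52 + 7 = 59
STC = 59


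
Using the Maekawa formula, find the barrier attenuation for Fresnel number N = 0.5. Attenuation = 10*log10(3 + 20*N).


3 + 20*N = 3 + 20*0.5 = 13
Att = 10*log10(13) = 11.139 dB


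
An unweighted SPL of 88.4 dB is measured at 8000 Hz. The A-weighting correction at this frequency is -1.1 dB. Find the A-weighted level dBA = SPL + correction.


A-weighting table: 8000 Hz -> -1.1 dB correction
SPL_A = SPL + correction = 88.4 + (-1.1) = 87.3 dBA


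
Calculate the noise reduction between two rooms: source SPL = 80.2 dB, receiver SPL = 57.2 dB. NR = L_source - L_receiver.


NR = L_source - L_receiver (difference between source and receiving room levels)
NR = 80.2 - 57.2 = 23 dB


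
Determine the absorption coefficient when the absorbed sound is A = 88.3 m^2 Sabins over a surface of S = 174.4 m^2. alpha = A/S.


Absorption coefficient = absorbed power / incident power
alpha = A / S = 88.3 / 174.4 = 0.50631


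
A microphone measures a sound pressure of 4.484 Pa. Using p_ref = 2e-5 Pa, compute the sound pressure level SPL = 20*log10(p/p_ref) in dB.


p / p_ref = 4.484 / 2e-5 = 224200
SPL = 20 * log10(224200) = 107.01 dB


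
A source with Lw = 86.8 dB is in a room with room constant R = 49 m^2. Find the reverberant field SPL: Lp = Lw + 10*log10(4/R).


4/R = 4/49 = 0.0816327
Lp = 86.8 + 10*log10(0.0816327) = 75.919 dB


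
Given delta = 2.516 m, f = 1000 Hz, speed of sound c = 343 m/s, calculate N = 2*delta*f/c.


N = 2*delta*f/c = 2*delta/lambda, where lambda = c/f
lambda = 343 / 1000 = 0.343 m
N = 2 * 2.516 / 0.343 = 14.671


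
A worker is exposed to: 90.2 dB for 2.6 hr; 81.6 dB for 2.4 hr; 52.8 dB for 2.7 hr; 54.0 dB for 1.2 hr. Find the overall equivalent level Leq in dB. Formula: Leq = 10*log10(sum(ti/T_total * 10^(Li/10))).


T_total = 2.6 + 2.4 + 2.7 + 1.2 = 8.9 hr
(2.6/8.9) * 10^(90.2/10) = 3.05903e+08
(2.4/8.9) * 10^(81.6/10) = 3.89782e+07
(2.7/8.9) * 10^(52.8/10) = 57806.1
(1.2/8.9) * 10^(54.0/10) = 33868.1
Sum = 3.05903e+08 + 3.89782e+07 + 57806.1 + 33868.1 = 3.44973e+08
Leq = 10*log10(3.44973e+08) = 85.378 dB


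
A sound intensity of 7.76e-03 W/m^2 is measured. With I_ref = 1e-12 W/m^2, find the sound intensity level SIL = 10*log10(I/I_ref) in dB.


I / I_ref = 7.76e-03 / 1e-12 = 7.76e+09
SIL = 10 * log10(7.76e+09) = 98.899 dB


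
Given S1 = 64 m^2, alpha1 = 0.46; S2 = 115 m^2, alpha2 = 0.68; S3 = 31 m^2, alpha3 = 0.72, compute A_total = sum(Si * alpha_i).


64 * 0.46 = 29.44
115 * 0.68 = 78.2
31 * 0.72 = 22.32
A_total = 29.44 + 78.2 + 22.32 = 129.96 m^2


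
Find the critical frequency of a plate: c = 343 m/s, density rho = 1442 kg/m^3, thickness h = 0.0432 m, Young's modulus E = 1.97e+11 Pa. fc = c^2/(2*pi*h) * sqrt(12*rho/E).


12*rho/E = 12*1442/1.97e+11 = 8.78376e-08
sqrt(12*rho/E) = sqrt(8.78376e-08) = 0.000296374
c^2/(2*pi*h) = 343^2/(2*pi*0.0432) = 433436
fc = 433436 * 0.000296374 = 128.46 Hz


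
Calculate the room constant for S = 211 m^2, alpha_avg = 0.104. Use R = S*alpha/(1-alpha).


R = 211 * 0.104 / (1 - 0.104) = 24.491 m^2


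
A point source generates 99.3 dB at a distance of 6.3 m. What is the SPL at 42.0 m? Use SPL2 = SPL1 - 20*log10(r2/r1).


r2/r1 = 42.0/6.3 = 6.66667
Correction = 20*log10(6.66667) = 16.4782 dB
SPL2 = 99.3 - 16.4782 = 82.822 dB


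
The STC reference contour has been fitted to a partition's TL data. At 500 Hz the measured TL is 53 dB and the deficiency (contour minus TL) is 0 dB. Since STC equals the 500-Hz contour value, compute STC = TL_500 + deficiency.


By ASTM E413, STC = value of the fitted reference contour at 500 Hz.
Contour value at 500 Hz = TL_500 + deficiency = 53 + 0 = 53
STC = 53


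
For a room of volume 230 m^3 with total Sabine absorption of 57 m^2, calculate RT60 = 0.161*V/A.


RT60 = 0.161 * 230 / 57 = 0.64965 s


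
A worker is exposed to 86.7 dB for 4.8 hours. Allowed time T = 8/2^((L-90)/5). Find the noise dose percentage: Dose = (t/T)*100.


T_allowed = 8 / 2^((86.7 - 90)/5) = 12.6407 hr
Dose = 4.8 / 12.6407 * 100 = 37.973 %


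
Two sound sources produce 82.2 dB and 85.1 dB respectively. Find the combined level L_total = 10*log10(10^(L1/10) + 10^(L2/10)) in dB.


10^(82.2/10) = 1.65959e+08
10^(85.1/10) = 3.23594e+08
Sum = 1.65959e+08 + 3.23594e+08 = 4.89553e+08
L_total = 10*log10(4.89553e+08) = 86.898 dB


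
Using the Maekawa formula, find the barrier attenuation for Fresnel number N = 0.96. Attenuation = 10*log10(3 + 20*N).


3 + 20*N = 3 + 20*0.96 = 22.2
Att = 10*log10(22.2) = 13.464 dB


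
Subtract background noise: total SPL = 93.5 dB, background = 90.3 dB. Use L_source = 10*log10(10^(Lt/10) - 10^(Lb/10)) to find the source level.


10^(93.5/10) = 2.23872e+09
10^(90.3/10) = 1.07152e+09
Difference = 2.23872e+09 - 1.07152e+09 = 1.1672e+09
L_source = 10*log10(1.1672e+09) = 90.671 dB


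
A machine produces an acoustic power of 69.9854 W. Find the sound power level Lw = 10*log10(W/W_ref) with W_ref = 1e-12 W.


W / W_ref = 69.9854 / 1e-12 = 6.99854e+13
Lw = 10 * log10(6.99854e+13) = 138.45 dB


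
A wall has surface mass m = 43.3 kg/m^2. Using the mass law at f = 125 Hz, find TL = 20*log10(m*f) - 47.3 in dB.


m * f = 43.3 * 125 = 5412.5
20*log10(5412.5) = 74.668 dB
TL = 74.668 - 47.3 = 27.368 dB


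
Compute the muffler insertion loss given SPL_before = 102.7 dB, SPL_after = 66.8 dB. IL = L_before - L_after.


Insertion loss = SPL without muffler - SPL with muffler
IL = 102.7 - 66.8 = 35.9 dB


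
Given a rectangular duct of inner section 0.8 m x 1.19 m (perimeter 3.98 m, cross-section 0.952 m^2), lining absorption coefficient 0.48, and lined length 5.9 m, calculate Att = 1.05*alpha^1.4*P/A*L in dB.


alpha^1.4 = 0.48^1.4 = 0.35788
Attenuation rate = 1.05 * alpha^1.4 * P / A
= 1.05 * 0.35788 * 3.98 / 0.952 = 1.57099 dB/m
Total Att = 1.57099 * 5.9 = 9.2688 dB


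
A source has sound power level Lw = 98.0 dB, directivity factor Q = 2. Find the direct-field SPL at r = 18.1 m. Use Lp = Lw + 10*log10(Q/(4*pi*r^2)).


4*pi*r^2 = 4*pi*18.1^2 = 4116.87 m^2
Q / (4*pi*r^2) = 2 / 4116.87 = 0.000485806
Lp = 98.0 + 10*log10(0.000485806) = 64.865 dB


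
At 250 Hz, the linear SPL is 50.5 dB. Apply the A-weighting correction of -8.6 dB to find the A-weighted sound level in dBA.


A-weighting table: 250 Hz -> -8.6 dB correction
SPL_A = SPL + correction = 50.5 + (-8.6) = 41.9 dBA


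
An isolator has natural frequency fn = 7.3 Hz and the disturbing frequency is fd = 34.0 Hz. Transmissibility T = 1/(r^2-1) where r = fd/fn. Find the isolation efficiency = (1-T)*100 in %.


r = 34.0 / 7.3 = 4.65753
r^2 - 1 = 4.65753^2 - 1 = 20.6926
T = 1/20.6926 = 0.0483265
Efficiency = (1 - 0.0483265)*100 = 95.167 %


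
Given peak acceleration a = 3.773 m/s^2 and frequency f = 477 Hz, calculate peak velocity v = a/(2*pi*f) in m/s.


omega = 2*pi*f = 2*pi*477 = 2997.08 rad/s
v = a / omega = 3.773 / 2997.08 = 0.0012589 m/s


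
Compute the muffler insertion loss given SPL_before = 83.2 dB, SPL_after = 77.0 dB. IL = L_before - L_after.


Insertion loss = SPL without muffler - SPL with muffler
IL = 83.2 - 77.0 = 6.2 dB


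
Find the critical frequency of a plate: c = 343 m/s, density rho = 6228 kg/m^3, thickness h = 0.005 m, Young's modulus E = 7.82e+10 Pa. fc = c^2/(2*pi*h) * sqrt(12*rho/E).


12*rho/E = 12*6228/7.82e+10 = 9.55703e-07
sqrt(12*rho/E) = sqrt(9.55703e-07) = 0.000977601
c^2/(2*pi*h) = 343^2/(2*pi*0.005) = 3.74488e+06
fc = 3.74488e+06 * 0.000977601 = 3661 Hz


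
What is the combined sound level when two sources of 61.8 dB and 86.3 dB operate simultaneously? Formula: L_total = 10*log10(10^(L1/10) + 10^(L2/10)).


10^(61.8/10) = 1.51356e+06
10^(86.3/10) = 4.2658e+08
Sum = 1.51356e+06 + 4.2658e+08 = 4.28094e+08
L_total = 10*log10(4.28094e+08) = 86.315 dB


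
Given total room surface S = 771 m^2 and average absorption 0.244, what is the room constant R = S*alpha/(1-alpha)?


R = 771 * 0.244 / (1 - 0.244) = 248.84 m^2


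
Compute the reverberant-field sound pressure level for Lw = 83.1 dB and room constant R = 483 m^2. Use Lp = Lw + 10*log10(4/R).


4/R = 4/483 = 0.00828157
Lp = 83.1 + 10*log10(0.00828157) = 62.281 dB


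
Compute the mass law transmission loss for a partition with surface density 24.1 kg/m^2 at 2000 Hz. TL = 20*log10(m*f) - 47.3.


m * f = 24.1 * 2000 = 48200
20*log10(48200) = 93.6609 dB
TL = 93.6609 - 47.3 = 46.361 dB


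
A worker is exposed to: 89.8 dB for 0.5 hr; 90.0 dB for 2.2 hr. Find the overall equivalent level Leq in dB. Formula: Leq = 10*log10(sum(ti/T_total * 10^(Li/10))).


T_total = 0.5 + 2.2 = 2.7 hr
(0.5/2.7) * 10^(89.8/10) = 1.7685e+08
(2.2/2.7) * 10^(90.0/10) = 8.14815e+08
Sum = 1.7685e+08 + 8.14815e+08 = 9.91665e+08
Leq = 10*log10(9.91665e+08) = 89.964 dB


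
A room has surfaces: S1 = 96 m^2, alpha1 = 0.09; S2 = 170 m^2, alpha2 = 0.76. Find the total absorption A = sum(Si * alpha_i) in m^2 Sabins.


96 * 0.09 = 8.64
170 * 0.76 = 129.2
A_total = 8.64 + 129.2 = 137.84 m^2


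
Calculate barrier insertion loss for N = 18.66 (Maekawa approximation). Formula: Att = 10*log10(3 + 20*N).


3 + 20*N = 3 + 20*18.66 = 376.2
Att = 10*log10(376.2) = 25.754 dB


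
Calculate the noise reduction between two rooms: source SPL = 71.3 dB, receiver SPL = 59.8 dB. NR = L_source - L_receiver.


NR = L_source - L_receiver (difference between source and receiving room levels)
NR = 71.3 - 59.8 = 11.5 dB


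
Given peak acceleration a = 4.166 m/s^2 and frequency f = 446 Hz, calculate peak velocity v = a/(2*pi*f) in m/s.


omega = 2*pi*f = 2*pi*446 = 2802.3 rad/s
v = a / omega = 4.166 / 2802.3 = 0.0014866 m/s


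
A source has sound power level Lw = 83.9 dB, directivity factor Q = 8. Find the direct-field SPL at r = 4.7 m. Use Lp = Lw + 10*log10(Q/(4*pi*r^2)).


4*pi*r^2 = 4*pi*4.7^2 = 277.591 m^2
Q / (4*pi*r^2) = 8 / 277.591 = 0.0288194
Lp = 83.9 + 10*log10(0.0288194) = 68.497 dB


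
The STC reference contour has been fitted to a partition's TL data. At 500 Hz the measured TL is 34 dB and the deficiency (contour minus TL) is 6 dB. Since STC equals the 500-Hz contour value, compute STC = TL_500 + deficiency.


By ASTM E413, STC = value of the fitted reference contour at 500 Hz.
Contour value at 500 Hz = TL_500 + deficiency = 34 + 6 = 40
STC = 40


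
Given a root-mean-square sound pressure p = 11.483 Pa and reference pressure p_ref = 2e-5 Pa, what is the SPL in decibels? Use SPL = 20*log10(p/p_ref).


p / p_ref = 11.483 / 2e-5 = 574150
SPL = 20 * log10(574150) = 115.18 dB


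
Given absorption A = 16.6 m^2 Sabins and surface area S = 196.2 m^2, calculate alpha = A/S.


Absorption coefficient = absorbed power / incident power
alpha = A / S = 16.6 / 196.2 = 0.084608


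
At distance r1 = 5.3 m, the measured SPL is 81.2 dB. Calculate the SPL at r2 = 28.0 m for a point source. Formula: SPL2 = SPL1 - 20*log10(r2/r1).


r2/r1 = 28.0/5.3 = 5.28302
Correction = 20*log10(5.28302) = 14.4576 dB
SPL2 = 81.2 - 14.4576 = 66.742 dB


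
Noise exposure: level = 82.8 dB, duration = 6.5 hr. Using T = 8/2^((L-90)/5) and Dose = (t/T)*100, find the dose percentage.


T_allowed = 8 / 2^((82.8 - 90)/5) = 21.7057 hr
Dose = 6.5 / 21.7057 * 100 = 29.946 %


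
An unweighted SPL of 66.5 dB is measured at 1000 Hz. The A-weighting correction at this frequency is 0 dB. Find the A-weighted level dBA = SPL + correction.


A-weighting table: 1000 Hz -> 0 dB correction
SPL_A = SPL + correction = 66.5 + (0) = 66.5 dBA


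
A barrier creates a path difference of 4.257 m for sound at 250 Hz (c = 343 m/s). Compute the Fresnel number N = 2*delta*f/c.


N = 2*delta*f/c = 2*delta/lambda, where lambda = c/f
lambda = 343 / 250 = 1.372 m
N = 2 * 4.257 / 1.372 = 6.2055


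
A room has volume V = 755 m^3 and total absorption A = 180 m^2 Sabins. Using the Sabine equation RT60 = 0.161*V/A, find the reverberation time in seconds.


RT60 = 0.161 * 755 / 180 = 0.67531 s


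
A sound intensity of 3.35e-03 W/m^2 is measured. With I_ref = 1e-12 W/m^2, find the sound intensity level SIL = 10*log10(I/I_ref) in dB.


I / I_ref = 3.35e-03 / 1e-12 = 3.35e+09
SIL = 10 * log10(3.35e+09) = 95.25 dB


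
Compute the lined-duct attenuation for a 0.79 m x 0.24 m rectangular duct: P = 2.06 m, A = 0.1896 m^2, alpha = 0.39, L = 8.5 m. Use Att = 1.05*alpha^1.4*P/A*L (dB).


alpha^1.4 = 0.39^1.4 = 0.267603
Attenuation rate = 1.05 * alpha^1.4 * P / A
= 1.05 * 0.267603 * 2.06 / 0.1896 = 3.05288 dB/m
Total Att = 3.05288 * 8.5 = 25.949 dB


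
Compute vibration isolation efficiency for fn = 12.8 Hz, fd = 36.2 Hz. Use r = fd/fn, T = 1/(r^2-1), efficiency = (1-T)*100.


r = 36.2 / 12.8 = 2.82812
r^2 - 1 = 2.82812^2 - 1 = 6.99826
T = 1/6.99826 = 0.142893
Efficiency = (1 - 0.142893)*100 = 85.711 %


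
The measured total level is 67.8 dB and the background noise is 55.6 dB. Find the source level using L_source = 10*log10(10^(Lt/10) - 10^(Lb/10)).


10^(67.8/10) = 6.0256e+06
10^(55.6/10) = 363078
Difference = 6.0256e+06 - 363078 = 5.66252e+06
L_source = 10*log10(5.66252e+06) = 67.53 dB


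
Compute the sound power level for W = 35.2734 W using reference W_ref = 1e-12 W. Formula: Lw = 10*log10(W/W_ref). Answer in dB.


W / W_ref = 35.2734 / 1e-12 = 3.52734e+13
Lw = 10 * log10(3.52734e+13) = 135.47 dB


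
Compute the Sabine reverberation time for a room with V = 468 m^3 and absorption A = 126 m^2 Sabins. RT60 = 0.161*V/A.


RT60 = 0.161 * 468 / 126 = 0.598 s


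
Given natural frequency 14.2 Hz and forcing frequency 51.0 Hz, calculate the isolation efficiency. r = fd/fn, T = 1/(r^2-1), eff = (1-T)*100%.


r = 51.0 / 14.2 = 3.59155
r^2 - 1 = 3.59155^2 - 1 = 11.8992
T = 1/11.8992 = 0.0840393
Efficiency = (1 - 0.0840393)*100 = 91.596 %


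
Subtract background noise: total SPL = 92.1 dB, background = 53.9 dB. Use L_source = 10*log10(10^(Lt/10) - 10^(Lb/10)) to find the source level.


10^(92.1/10) = 1.62181e+09
10^(53.9/10) = 245471
Difference = 1.62181e+09 - 245471 = 1.62156e+09
L_source = 10*log10(1.62156e+09) = 92.099 dB


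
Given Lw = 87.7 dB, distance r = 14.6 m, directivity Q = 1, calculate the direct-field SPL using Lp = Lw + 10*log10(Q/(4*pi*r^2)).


4*pi*r^2 = 4*pi*14.6^2 = 2678.65 m^2
Q / (4*pi*r^2) = 1 / 2678.65 = 0.000373322
Lp = 87.7 + 10*log10(0.000373322) = 53.421 dB


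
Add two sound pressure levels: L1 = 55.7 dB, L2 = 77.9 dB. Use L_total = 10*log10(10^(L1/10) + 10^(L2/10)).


10^(55.7/10) = 371535
10^(77.9/10) = 6.16595e+07
Sum = 371535 + 6.16595e+07 = 6.2031e+07
L_total = 10*log10(6.2031e+07) = 77.926 dB


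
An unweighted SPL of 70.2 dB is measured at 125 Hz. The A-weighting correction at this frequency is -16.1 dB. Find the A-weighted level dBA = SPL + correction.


A-weighting table: 125 Hz -> -16.1 dB correction
SPL_A = SPL + correction = 70.2 + (-16.1) = 54.1 dBA


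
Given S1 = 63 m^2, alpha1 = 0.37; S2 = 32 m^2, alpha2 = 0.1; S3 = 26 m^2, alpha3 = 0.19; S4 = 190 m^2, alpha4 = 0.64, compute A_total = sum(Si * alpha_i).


63 * 0.37 = 23.31
32 * 0.1 = 3.2
26 * 0.19 = 4.94
190 * 0.64 = 121.6
A_total = 23.31 + 3.2 + 4.94 + 121.6 = 153.05 m^2


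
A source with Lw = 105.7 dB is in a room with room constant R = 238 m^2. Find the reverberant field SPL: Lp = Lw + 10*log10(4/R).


4/R = 4/238 = 0.0168067
Lp = 105.7 + 10*log10(0.0168067) = 87.955 dB


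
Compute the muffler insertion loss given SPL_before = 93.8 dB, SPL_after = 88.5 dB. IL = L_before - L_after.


Insertion loss = SPL without muffler - SPL with muffler
IL = 93.8 - 88.5 = 5.3 dB


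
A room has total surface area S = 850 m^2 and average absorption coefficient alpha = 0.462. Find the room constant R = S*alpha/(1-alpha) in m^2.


R = 850 * 0.462 / (1 - 0.462) = 729.93 m^2


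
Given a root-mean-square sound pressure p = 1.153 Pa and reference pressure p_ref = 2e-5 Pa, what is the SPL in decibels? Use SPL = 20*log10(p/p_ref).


p / p_ref = 1.153 / 2e-5 = 57650
SPL = 20 * log10(57650) = 95.216 dB


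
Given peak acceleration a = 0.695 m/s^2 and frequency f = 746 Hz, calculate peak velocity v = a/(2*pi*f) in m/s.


omega = 2*pi*f = 2*pi*746 = 4687.26 rad/s
v = a / omega = 0.695 / 4687.26 = 0.00014827 m/s


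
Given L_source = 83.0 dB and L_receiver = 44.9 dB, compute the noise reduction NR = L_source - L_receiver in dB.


NR = L_source - L_receiver (difference between source and receiving room levels)
NR = 83.0 - 44.9 = 38.1 dB


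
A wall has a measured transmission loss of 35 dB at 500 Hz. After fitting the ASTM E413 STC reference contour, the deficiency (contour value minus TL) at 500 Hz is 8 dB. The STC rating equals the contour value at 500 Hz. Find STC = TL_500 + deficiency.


By ASTM E413, STC = value of the fitted reference contour at 500 Hz.
Contour value at 500 Hz = TL_500 + deficiency = 35 + 8 = 43
STC = 43


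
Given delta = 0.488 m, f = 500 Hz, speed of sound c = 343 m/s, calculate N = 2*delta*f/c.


N = 2*delta*f/c = 2*delta/lambda, where lambda = c/f
lambda = 343 / 500 = 0.686 m
N = 2 * 0.488 / 0.686 = 1.4227


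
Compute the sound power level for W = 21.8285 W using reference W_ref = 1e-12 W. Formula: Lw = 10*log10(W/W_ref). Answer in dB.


W / W_ref = 21.8285 / 1e-12 = 2.18285e+13
Lw = 10 * log10(2.18285e+13) = 133.39 dB


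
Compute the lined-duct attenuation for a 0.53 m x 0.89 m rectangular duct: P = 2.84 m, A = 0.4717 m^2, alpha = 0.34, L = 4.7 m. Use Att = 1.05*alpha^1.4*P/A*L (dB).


alpha^1.4 = 0.34^1.4 = 0.220836
Attenuation rate = 1.05 * alpha^1.4 * P / A
= 1.05 * 0.220836 * 2.84 / 0.4717 = 1.39608 dB/m
Total Att = 1.39608 * 4.7 = 6.5616 dB


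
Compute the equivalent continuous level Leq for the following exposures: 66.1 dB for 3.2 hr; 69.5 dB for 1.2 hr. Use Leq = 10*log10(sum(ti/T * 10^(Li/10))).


T_total = 3.2 + 1.2 = 4.4 hr
(3.2/4.4) * 10^(66.1/10) = 2.96277e+06
(1.2/4.4) * 10^(69.5/10) = 2.43068e+06
Sum = 2.96277e+06 + 2.43068e+06 = 5.39345e+06
Leq = 10*log10(5.39345e+06) = 67.319 dB


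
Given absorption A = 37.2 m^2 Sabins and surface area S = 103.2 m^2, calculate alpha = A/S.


Absorption coefficient = absorbed power / incident power
alpha = A / S = 37.2 / 103.2 = 0.36047


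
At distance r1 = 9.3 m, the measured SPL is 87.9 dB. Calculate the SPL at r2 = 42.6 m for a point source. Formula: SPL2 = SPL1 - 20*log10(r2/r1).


r2/r1 = 42.6/9.3 = 4.58065
Correction = 20*log10(4.58065) = 13.2185 dB
SPL2 = 87.9 - 13.2185 = 74.681 dB


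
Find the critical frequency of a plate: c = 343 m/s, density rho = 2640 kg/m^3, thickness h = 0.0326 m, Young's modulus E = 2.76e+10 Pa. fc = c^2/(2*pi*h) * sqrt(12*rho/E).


12*rho/E = 12*2640/2.76e+10 = 1.14783e-06
sqrt(12*rho/E) = sqrt(1.14783e-06) = 0.00107137
c^2/(2*pi*h) = 343^2/(2*pi*0.0326) = 574369
fc = 574369 * 0.00107137 = 615.36 Hz


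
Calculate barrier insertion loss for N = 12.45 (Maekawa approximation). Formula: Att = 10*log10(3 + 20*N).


3 + 20*N = 3 + 20*12.45 = 252
Att = 10*log10(252) = 24.014 dB


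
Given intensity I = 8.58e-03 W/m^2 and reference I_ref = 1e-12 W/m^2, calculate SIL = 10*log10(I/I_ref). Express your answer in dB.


I / I_ref = 8.58e-03 / 1e-12 = 8.58e+09
SIL = 10 * log10(8.58e+09) = 99.335 dB


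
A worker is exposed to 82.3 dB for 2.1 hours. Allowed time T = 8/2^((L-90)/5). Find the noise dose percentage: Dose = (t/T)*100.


T_allowed = 8 / 2^((82.3 - 90)/5) = 23.2636 hr
Dose = 2.1 / 23.2636 * 100 = 9.027 %


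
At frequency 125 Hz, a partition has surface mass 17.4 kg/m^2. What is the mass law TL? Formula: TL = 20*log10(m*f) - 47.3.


m * f = 17.4 * 125 = 2175
20*log10(2175) = 66.7492 dB
TL = 66.7492 - 47.3 = 19.449 dB


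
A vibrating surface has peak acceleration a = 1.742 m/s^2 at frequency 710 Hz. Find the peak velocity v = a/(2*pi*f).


omega = 2*pi*f = 2*pi*710 = 4461.06 rad/s
v = a / omega = 1.742 / 4461.06 = 0.00039049 m/s


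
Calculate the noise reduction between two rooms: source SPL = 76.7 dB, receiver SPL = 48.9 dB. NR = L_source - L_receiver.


NR = L_source - L_receiver (difference between source and receiving room levels)
NR = 76.7 - 48.9 = 27.8 dB


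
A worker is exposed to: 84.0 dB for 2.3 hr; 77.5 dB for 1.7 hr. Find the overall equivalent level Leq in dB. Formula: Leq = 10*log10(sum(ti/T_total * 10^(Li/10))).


T_total = 2.3 + 1.7 = 4.0 hr
(2.3/4.0) * 10^(84.0/10) = 1.44433e+08
(1.7/4.0) * 10^(77.5/10) = 2.38995e+07
Sum = 1.44433e+08 + 2.38995e+07 = 1.68332e+08
Leq = 10*log10(1.68332e+08) = 82.262 dB


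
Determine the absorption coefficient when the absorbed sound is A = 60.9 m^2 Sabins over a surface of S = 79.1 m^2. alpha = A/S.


Absorption coefficient = absorbed power / incident power
alpha = A / S = 60.9 / 79.1 = 0.76991


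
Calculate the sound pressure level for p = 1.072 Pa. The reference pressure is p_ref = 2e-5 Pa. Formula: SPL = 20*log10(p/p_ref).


p / p_ref = 1.072 / 2e-5 = 53600
SPL = 20 * log10(53600) = 94.583 dB


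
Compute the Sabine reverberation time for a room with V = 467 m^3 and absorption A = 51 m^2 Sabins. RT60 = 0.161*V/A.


RT60 = 0.161 * 467 / 51 = 1.4743 s


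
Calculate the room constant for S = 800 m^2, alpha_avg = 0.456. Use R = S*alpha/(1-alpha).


R = 800 * 0.456 / (1 - 0.456) = 670.59 m^2


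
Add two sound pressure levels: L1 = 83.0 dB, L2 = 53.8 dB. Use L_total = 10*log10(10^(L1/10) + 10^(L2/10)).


10^(83.0/10) = 1.99526e+08
10^(53.8/10) = 239883
Sum = 1.99526e+08 + 239883 = 1.99766e+08
L_total = 10*log10(1.99766e+08) = 83.005 dB


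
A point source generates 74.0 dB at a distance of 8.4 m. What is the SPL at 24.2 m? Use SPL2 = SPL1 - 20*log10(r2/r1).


r2/r1 = 24.2/8.4 = 2.88095
Correction = 20*log10(2.88095) = 9.19071 dB
SPL2 = 74.0 - 9.19071 = 64.809 dB


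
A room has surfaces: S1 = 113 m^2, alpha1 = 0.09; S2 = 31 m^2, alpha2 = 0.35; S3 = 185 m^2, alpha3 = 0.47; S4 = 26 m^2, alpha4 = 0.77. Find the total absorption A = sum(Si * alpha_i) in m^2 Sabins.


113 * 0.09 = 10.17
31 * 0.35 = 10.85
185 * 0.47 = 86.95
26 * 0.77 = 20.02
A_total = 10.17 + 10.85 + 86.95 + 20.02 = 127.99 m^2


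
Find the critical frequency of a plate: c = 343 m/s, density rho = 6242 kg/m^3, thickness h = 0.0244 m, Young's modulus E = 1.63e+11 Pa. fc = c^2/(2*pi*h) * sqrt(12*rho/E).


12*rho/E = 12*6242/1.63e+11 = 4.59534e-07
sqrt(12*rho/E) = sqrt(4.59534e-07) = 0.000677889
c^2/(2*pi*h) = 343^2/(2*pi*0.0244) = 767394
fc = 767394 * 0.000677889 = 520.21 Hz


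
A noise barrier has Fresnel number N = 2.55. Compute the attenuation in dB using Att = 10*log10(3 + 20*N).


3 + 20*N = 3 + 20*2.55 = 54
Att = 10*log10(54) = 17.324 dB


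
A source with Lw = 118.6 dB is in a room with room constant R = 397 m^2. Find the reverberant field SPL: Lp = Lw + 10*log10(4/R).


4/R = 4/397 = 0.0100756
Lp = 118.6 + 10*log10(0.0100756) = 98.633 dB


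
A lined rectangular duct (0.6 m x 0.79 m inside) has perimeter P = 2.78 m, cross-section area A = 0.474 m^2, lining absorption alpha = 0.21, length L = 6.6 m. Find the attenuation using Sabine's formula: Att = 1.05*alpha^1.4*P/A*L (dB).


alpha^1.4 = 0.21^1.4 = 0.112488
Attenuation rate = 1.05 * alpha^1.4 * P / A
= 1.05 * 0.112488 * 2.78 / 0.474 = 0.692727 dB/m
Total Att = 0.692727 * 6.6 = 4.572 dB


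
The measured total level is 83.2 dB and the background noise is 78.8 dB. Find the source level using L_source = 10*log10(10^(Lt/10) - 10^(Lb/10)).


10^(83.2/10) = 2.0893e+08
10^(78.8/10) = 7.58578e+07
Difference = 2.0893e+08 - 7.58578e+07 = 1.33072e+08
L_source = 10*log10(1.33072e+08) = 81.241 dB


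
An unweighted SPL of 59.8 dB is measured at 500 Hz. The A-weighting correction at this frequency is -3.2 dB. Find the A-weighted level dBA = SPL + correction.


A-weighting table: 500 Hz -> -3.2 dB correction
SPL_A = SPL + correction = 59.8 + (-3.2) = 56.6 dBA


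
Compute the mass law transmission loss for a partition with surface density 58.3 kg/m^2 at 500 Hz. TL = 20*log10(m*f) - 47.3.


m * f = 58.3 * 500 = 29150
20*log10(29150) = 89.2928 dB
TL = 89.2928 - 47.3 = 41.993 dB


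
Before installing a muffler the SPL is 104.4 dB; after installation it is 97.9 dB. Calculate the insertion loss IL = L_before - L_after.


Insertion loss = SPL without muffler - SPL with muffler
IL = 104.4 - 97.9 = 6.5 dB


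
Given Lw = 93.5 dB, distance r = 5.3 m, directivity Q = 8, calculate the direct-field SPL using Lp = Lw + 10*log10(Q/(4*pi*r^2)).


4*pi*r^2 = 4*pi*5.3^2 = 352.989 m^2
Q / (4*pi*r^2) = 8 / 352.989 = 0.0226636
Lp = 93.5 + 10*log10(0.0226636) = 77.053 dB


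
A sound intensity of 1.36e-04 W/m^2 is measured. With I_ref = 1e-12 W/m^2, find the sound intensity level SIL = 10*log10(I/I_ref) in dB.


I / I_ref = 1.36e-04 / 1e-12 = 1.36e+08
SIL = 10 * log10(1.36e+08) = 81.335 dB


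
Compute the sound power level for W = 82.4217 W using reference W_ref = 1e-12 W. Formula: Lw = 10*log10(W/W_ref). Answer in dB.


W / W_ref = 82.4217 / 1e-12 = 8.24217e+13
Lw = 10 * log10(8.24217e+13) = 139.16 dB


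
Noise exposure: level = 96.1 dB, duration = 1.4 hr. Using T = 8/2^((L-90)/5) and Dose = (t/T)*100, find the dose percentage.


T_allowed = 8 / 2^((96.1 - 90)/5) = 3.43426 hr
Dose = 1.4 / 3.43426 * 100 = 40.766 %


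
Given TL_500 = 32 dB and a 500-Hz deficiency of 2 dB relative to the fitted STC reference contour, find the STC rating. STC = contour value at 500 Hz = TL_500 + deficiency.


By ASTM E413, STC = value of the fitted reference contour at 500 Hz.
Contour value at 500 Hz = TL_500 + deficiency = 32 + 2 = 34
STC = 34


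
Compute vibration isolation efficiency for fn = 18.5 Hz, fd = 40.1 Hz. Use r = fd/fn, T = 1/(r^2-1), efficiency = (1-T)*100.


r = 40.1 / 18.5 = 2.16757
r^2 - 1 = 2.16757^2 - 1 = 3.69836
T = 1/3.69836 = 0.27039
Efficiency = (1 - 0.27039)*100 = 72.961 %


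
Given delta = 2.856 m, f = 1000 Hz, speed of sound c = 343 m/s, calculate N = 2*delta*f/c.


N = 2*delta*f/c = 2*delta/lambda, where lambda = c/f
lambda = 343 / 1000 = 0.343 m
N = 2 * 2.856 / 0.343 = 16.653


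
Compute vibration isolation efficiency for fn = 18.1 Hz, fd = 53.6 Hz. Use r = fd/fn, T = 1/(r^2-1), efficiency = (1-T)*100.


r = 53.6 / 18.1 = 2.96133
r^2 - 1 = 2.96133^2 - 1 = 7.76948
T = 1/7.76948 = 0.128709
Efficiency = (1 - 0.128709)*100 = 87.129 %


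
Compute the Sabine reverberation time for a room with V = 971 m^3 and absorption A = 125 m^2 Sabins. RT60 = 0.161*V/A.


RT60 = 0.161 * 971 / 125 = 1.2506 s


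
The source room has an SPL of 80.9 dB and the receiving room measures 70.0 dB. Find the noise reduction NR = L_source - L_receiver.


NR = L_source - L_receiver (difference between source and receiving room levels)
NR = 80.9 - 70.0 = 10.9 dB


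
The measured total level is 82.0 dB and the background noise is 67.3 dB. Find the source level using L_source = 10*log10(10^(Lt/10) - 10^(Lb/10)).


10^(82.0/10) = 1.58489e+08
10^(67.3/10) = 5.37032e+06
Difference = 1.58489e+08 - 5.37032e+06 = 1.53119e+08
L_source = 10*log10(1.53119e+08) = 81.85 dB


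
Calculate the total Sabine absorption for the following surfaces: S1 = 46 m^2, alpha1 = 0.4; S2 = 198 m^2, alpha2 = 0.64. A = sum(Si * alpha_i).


46 * 0.4 = 18.4
198 * 0.64 = 126.72
A_total = 18.4 + 126.72 = 145.12 m^2


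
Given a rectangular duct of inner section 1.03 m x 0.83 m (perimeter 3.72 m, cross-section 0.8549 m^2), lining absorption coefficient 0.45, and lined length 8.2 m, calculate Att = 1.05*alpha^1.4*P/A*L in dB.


alpha^1.4 = 0.45^1.4 = 0.326962
Attenuation rate = 1.05 * alpha^1.4 * P / A
= 1.05 * 0.326962 * 3.72 / 0.8549 = 1.49387 dB/m
Total Att = 1.49387 * 8.2 = 12.25 dB


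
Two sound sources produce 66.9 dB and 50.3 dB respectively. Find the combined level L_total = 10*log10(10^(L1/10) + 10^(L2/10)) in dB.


10^(66.9/10) = 4.89779e+06
10^(50.3/10) = 107152
Sum = 4.89779e+06 + 107152 = 5.00494e+06
L_total = 10*log10(5.00494e+06) = 66.994 dB


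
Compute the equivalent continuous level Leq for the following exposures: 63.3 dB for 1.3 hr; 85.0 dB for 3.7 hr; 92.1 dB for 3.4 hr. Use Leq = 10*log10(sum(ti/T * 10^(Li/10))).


T_total = 1.3 + 3.7 + 3.4 = 8.4 hr
(1.3/8.4) * 10^(63.3/10) = 330875
(3.7/8.4) * 10^(85.0/10) = 1.39291e+08
(3.4/8.4) * 10^(92.1/10) = 6.56447e+08
Sum = 330875 + 1.39291e+08 + 6.56447e+08 = 7.96069e+08
Leq = 10*log10(7.96069e+08) = 89.01 dB


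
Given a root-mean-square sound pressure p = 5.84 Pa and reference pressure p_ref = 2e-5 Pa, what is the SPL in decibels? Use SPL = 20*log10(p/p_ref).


p / p_ref = 5.84 / 2e-5 = 292000
SPL = 20 * log10(292000) = 109.31 dB


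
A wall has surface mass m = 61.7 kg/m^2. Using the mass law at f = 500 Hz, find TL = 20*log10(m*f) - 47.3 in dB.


m * f = 61.7 * 500 = 30850
20*log10(30850) = 89.7851 dB
TL = 89.7851 - 47.3 = 42.485 dB


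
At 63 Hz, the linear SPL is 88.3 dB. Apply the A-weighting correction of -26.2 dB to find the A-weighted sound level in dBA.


A-weighting table: 63 Hz -> -26.2 dB correction
SPL_A = SPL + correction = 88.3 + (-26.2) = 62.1 dBA


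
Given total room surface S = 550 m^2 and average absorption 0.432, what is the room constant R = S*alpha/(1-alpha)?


R = 550 * 0.432 / (1 - 0.432) = 418.31 m^2


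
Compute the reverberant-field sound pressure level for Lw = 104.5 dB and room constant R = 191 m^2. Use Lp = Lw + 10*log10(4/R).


4/R = 4/191 = 0.0209424
Lp = 104.5 + 10*log10(0.0209424) = 87.71 dB


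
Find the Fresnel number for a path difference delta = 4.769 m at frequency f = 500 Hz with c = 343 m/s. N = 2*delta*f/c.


N = 2*delta*f/c = 2*delta/lambda, where lambda = c/f
lambda = 343 / 500 = 0.686 m
N = 2 * 4.769 / 0.686 = 13.904


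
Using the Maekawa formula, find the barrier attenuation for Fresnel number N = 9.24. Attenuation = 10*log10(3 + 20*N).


3 + 20*N = 3 + 20*9.24 = 187.8
Att = 10*log10(187.8) = 22.737 dB


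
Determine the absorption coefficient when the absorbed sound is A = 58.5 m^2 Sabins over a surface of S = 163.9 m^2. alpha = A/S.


Absorption coefficient = absorbed power / incident power
alpha = A / S = 58.5 / 163.9 = 0.35692


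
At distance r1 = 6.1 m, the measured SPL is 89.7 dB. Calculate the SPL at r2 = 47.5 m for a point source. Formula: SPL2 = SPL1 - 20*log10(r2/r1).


r2/r1 = 47.5/6.1 = 7.78689
Correction = 20*log10(7.78689) = 17.8273 dB
SPL2 = 89.7 - 17.8273 = 71.873 dB


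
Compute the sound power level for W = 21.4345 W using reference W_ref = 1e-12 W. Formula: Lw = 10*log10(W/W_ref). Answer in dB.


W / W_ref = 21.4345 / 1e-12 = 2.14345e+13
Lw = 10 * log10(2.14345e+13) = 133.31 dB


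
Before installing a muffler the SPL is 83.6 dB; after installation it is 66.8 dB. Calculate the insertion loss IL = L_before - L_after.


Insertion loss = SPL without muffler - SPL with muffler
IL = 83.6 - 66.8 = 16.8 dB


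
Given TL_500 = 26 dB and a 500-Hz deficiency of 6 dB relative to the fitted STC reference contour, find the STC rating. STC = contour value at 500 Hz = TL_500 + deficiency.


By ASTM E413, STC = value of the fitted reference contour at 500 Hz.
Contour value at 500 Hz = TL_500 + deficiency = 26 + 6 = 32
STC = 32


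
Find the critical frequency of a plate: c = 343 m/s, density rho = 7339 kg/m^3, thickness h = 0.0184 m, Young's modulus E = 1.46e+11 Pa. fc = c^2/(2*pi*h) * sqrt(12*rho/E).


12*rho/E = 12*7339/1.46e+11 = 6.03205e-07
sqrt(12*rho/E) = sqrt(6.03205e-07) = 0.000776663
c^2/(2*pi*h) = 343^2/(2*pi*0.0184) = 1.01763e+06
fc = 1.01763e+06 * 0.000776663 = 790.36 Hz


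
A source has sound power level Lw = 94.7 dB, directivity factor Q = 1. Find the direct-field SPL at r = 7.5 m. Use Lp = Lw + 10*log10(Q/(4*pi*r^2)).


4*pi*r^2 = 4*pi*7.5^2 = 706.858 m^2
Q / (4*pi*r^2) = 1 / 706.858 = 0.00141471
Lp = 94.7 + 10*log10(0.00141471) = 66.207 dB


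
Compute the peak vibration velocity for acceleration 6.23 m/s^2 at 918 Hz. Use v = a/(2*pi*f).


omega = 2*pi*f = 2*pi*918 = 5767.96 rad/s
v = a / omega = 6.23 / 5767.96 = 0.0010801 m/s


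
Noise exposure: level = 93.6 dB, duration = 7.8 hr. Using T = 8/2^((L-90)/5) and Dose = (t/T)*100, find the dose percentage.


T_allowed = 8 / 2^((93.6 - 90)/5) = 4.85678 hr
Dose = 7.8 / 4.85678 * 100 = 160.6 %


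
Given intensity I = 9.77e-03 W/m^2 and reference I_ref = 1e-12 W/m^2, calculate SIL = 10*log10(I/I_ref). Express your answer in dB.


I / I_ref = 9.77e-03 / 1e-12 = 9.77e+09
SIL = 10 * log10(9.77e+09) = 99.899 dB


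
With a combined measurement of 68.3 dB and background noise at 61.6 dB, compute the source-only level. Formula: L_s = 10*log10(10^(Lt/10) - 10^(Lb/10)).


10^(68.3/10) = 6.76083e+06
10^(61.6/10) = 1.44544e+06
Difference = 6.76083e+06 - 1.44544e+06 = 5.31539e+06
L_source = 10*log10(5.31539e+06) = 67.255 dB


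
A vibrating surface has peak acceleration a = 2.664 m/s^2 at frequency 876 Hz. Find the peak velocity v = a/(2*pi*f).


omega = 2*pi*f = 2*pi*876 = 5504.07 rad/s
v = a / omega = 2.664 / 5504.07 = 0.00048401 m/s


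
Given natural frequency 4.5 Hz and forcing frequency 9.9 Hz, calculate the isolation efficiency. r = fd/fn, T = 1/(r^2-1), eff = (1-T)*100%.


r = 9.9 / 4.5 = 2.2
r^2 - 1 = 2.2^2 - 1 = 3.84
T = 1/3.84 = 0.260417
Efficiency = (1 - 0.260417)*100 = 73.958 %


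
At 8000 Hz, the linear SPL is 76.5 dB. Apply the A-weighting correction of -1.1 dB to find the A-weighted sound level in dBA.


A-weighting table: 8000 Hz -> -1.1 dB correction
SPL_A = SPL + correction = 76.5 + (-1.1) = 75.4 dBA


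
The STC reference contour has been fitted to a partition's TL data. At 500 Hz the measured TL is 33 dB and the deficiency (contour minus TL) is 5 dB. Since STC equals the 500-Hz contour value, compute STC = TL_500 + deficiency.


By ASTM E413, STC = value of the fitted reference contour at 500 Hz.
Contour value at 500 Hz = TL_500 + deficiency = 33 + 5 = 38
STC = 38


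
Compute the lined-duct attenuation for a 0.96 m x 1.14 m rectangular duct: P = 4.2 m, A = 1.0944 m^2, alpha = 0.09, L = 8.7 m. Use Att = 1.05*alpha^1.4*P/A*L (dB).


alpha^1.4 = 0.09^1.4 = 0.034351
Attenuation rate = 1.05 * alpha^1.4 * P / A
= 1.05 * 0.034351 * 4.2 / 1.0944 = 0.138421 dB/m
Total Att = 0.138421 * 8.7 = 1.2043 dB


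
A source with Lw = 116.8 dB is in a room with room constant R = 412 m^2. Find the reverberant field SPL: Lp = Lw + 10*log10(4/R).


4/R = 4/412 = 0.00970874
Lp = 116.8 + 10*log10(0.00970874) = 96.672 dB


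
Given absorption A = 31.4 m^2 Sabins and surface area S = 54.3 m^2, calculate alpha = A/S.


Absorption coefficient = absorbed power / incident power
alpha = A / S = 31.4 / 54.3 = 0.57827


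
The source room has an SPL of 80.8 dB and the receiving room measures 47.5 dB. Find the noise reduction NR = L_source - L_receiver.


NR = L_source - L_receiver (difference between source and receiving room levels)
NR = 80.8 - 47.5 = 33.3 dB


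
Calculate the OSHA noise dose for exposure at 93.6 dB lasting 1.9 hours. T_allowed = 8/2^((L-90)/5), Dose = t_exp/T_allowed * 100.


T_allowed = 8 / 2^((93.6 - 90)/5) = 4.85678 hr
Dose = 1.9 / 4.85678 * 100 = 39.121 %


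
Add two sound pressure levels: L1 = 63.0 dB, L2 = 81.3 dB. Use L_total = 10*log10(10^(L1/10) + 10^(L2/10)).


10^(63.0/10) = 1.99526e+06
10^(81.3/10) = 1.34896e+08
Sum = 1.99526e+06 + 1.34896e+08 = 1.36891e+08
L_total = 10*log10(1.36891e+08) = 81.364 dB


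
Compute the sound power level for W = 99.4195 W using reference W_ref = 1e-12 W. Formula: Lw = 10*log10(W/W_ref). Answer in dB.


W / W_ref = 99.4195 / 1e-12 = 9.94195e+13
Lw = 10 * log10(9.94195e+13) = 139.97 dB


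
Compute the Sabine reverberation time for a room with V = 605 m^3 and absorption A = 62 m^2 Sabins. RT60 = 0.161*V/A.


RT60 = 0.161 * 605 / 62 = 1.571 s


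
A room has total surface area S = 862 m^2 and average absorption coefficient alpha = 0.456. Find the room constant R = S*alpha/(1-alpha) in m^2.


R = 862 * 0.456 / (1 - 0.456) = 722.56 m^2


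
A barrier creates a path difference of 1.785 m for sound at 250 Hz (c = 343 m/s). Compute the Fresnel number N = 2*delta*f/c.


N = 2*delta*f/c = 2*delta/lambda, where lambda = c/f
lambda = 343 / 250 = 1.372 m
N = 2 * 1.785 / 1.372 = 2.602


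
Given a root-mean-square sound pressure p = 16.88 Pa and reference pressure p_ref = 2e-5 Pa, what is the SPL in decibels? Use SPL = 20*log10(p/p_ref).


p / p_ref = 16.88 / 2e-5 = 844000
SPL = 20 * log10(844000) = 118.53 dB


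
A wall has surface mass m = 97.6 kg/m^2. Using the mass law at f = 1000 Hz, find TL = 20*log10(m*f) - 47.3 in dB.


m * f = 97.6 * 1000 = 97600
20*log10(97600) = 99.789 dB
TL = 99.789 - 47.3 = 52.489 dB


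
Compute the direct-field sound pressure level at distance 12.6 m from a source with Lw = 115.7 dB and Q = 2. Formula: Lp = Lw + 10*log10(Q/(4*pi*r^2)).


4*pi*r^2 = 4*pi*12.6^2 = 1995.04 m^2
Q / (4*pi*r^2) = 2 / 1995.04 = 0.00100249
Lp = 115.7 + 10*log10(0.00100249) = 85.711 dB


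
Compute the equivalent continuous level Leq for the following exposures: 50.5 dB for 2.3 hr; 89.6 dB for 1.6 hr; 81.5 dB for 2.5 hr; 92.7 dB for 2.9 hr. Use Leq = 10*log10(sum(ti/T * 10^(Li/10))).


T_total = 2.3 + 1.6 + 2.5 + 2.9 = 9.3 hr
(2.3/9.3) * 10^(50.5/10) = 27748.8
(1.6/9.3) * 10^(89.6/10) = 1.56905e+08
(2.5/9.3) * 10^(81.5/10) = 3.79714e+07
(2.9/9.3) * 10^(92.7/10) = 5.80651e+08
Sum = 27748.8 + 1.56905e+08 + 3.79714e+07 + 5.80651e+08 = 7.75555e+08
Leq = 10*log10(7.75555e+08) = 88.896 dB
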